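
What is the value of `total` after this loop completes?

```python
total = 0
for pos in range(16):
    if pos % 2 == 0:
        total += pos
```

Let's trace through this code step by step.

Initialize: total = 0
Entering loop: for pos in range(16):
After iteration 1: pos = 0, total = 0
After iteration 2: pos = 1, total = 0
After iteration 3: pos = 2, total = 2
After iteration 4: pos = 3, total = 2
After iteration 5: pos = 4, total = 6
After iteration 6: pos = 5, total = 6
After iteration 7: pos = 6, total = 12
After iteration 8: pos = 7, total = 12
After iteration 9: pos = 8, total = 20
After iteration 10: pos = 9, total = 20
After iteration 11: pos = 10, total = 30
After iteration 12: pos = 11, total = 30
After iteration 13: pos = 12, total = 42
After iteration 14: pos = 13, total = 42
After iteration 15: pos = 14, total = 56
After iteration 16: pos = 15, total = 56
Loop ends.

Final answer: 56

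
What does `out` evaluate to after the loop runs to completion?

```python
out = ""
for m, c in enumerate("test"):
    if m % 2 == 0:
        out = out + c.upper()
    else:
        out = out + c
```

Let's trace through this code step by step.

Initialize: out = ''
Entering loop: for m, c in enumerate("test"):
After iteration 1: m = 0, c = 't', out = 'T'
After iteration 2: m = 1, c = 'e', out = 'Te'
After iteration 3: m = 2, c = 's', out = 'TeS'
After iteration 4: m = 3, c = 't', out = 'TeSt'
Loop ends.

Final answer: 'TeSt'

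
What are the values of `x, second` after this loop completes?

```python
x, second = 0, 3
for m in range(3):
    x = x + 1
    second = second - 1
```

Let's trace through this code step by step.

Initialize: x = 0
Initialize: second = 3
Entering loop: for m in range(3):
After iteration 1: m = 0, x = 1, second = 2
After iteration 2: m = 1, x = 2, second = 1
After iteration 3: m = 2, x = 3, second = 0
Loop ends.

Final answer: 3, 0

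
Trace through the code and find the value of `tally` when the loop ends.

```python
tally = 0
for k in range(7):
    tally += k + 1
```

Let's trace through this code step by step.

Initialize: tally = 0
Entering loop: for k in range(7):
After iteration 1: k = 0, tally = 1
After iteration 2: k = 1, tally = 3
After iteration 3: k = 2, tally = 6
After iteration 4: k = 3, tally = 10
After iteration 5: k = 4, tally = 15
After iteration 6: k = 5, tally = 21
After iteration 7: k = 6, tally = 28
Loop ends.

Final answer: 28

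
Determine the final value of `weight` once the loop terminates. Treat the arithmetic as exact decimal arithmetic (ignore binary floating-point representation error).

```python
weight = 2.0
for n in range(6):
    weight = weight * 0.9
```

Let's trace through this code step by step.

Initialize: weight = 2.0
Entering loop: for n in range(6):
After iteration 1: n = 0, weight = 1.8
After iteration 2: n = 1, weight = 1.62
After iteration 3: n = 2, weight = 1.458
After iteration 4: n = 3, weight = 1.3122
After iteration 5: n = 4, weight = 1.18098
After iteration 6: n = 5, weight = 1.062882
Loop ends.

Final answer: 1.062882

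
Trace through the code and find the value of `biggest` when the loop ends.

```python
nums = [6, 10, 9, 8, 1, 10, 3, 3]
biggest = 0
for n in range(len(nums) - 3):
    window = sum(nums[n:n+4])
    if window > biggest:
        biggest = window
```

Let's trace through this code step by step.

Initialize: nums = [6, 10, 9, 8, 1, 10, 3, 3]
Initialize: biggest = 0
Entering loop: for n in range(len(nums) - 3):
After iteration 1: n = 0, biggest = 33, window = 33
After iteration 2: n = 1, biggest = 33, window = 28
After iteration 3: n = 2, biggest = 33, window = 28
After iteration 4: n = 3, biggest = 33, window = 22
After iteration 5: n = 4, biggest = 33, window = 17
Loop ends.

Final answer: 33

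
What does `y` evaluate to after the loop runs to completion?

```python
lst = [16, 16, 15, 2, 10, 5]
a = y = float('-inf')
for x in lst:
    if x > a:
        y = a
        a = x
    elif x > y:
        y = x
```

Let's trace through this code step by step.

Initialize: lst = [16, 16, 15, 2, 10, 5]
Initialize: a = -inf
Initialize: y = -inf
Entering loop: for x in lst:
After iteration 1: x = 16, a = 16, y = -inf
After iteration 2: x = 16, a = 16, y = 16
After iteration 3: x = 15, a = 16, y = 16
After iteration 4: x = 2, a = 16, y = 16
After iteration 5: x = 10, a = 16, y = 16
After iteration 6: x = 5, a = 16, y = 16
Loop ends.

Final answer: 16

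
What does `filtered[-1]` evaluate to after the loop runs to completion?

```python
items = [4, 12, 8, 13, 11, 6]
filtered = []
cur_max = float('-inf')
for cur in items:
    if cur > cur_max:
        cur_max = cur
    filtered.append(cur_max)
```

Let's trace through this code step by step.

Initialize: items = [4, 12, 8, 13, 11, 6]
Initialize: filtered = []
Initialize: cur_max = -inf
Entering loop: for cur in items:
After iteration 1: cur = 4, filtered = [4], cur_max = 4
After iteration 2: cur = 12, filtered = [4, 12], cur_max = 12
After iteration 3: cur = 8, filtered = [4, 12, 12], cur_max = 12
After iteration 4: cur = 13, filtered = [4, 12, 12, 13], cur_max = 13
After iteration 5: cur = 11, filtered = [4, 12, 12, 13, 13], cur_max = 13
After iteration 6: cur = 6, filtered = [4, 12, 12, 13, 13, 13], cur_max = 13
Loop ends.
filtered[-1] = 13

Final answer: 13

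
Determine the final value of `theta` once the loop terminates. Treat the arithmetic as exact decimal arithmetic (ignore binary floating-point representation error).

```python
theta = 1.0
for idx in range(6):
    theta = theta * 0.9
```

Let's trace through this code step by step.

Initialize: theta = 1.0
Entering loop: for idx in range(6):
After iteration 1: idx = 0, theta = 0.9
After iteration 2: idx = 1, theta = 0.81
After iteration 3: idx = 2, theta = 0.729
After iteration 4: idx = 3, theta = 0.6561
After iteration 5: idx = 4, theta = 0.59049
After iteration 6: idx = 5, theta = 0.531441
Loop ends.

Final answer: 0.531441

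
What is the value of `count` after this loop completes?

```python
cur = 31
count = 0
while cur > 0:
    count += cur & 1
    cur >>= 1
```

Let's trace through this code step by step.

Initialize: cur = 31
Initialize: count = 0
Entering loop: while cur > 0:
After iteration 1: cur = 15, count = 1
After iteration 2: cur = 7, count = 2
After iteration 3: cur = 3, count = 3
After iteration 4: cur = 1, count = 4
After iteration 5: cur = 0, count = 5
Loop ends.

Final answer: 5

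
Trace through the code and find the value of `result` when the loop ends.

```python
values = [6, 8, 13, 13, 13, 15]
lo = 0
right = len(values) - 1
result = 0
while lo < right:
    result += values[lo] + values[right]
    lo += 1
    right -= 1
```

Let's trace through this code step by step.

Initialize: values = [6, 8, 13, 13, 13, 15]
Initialize: lo = 0
Initialize: right = 5
Initialize: result = 0
Entering loop: while lo < right:
After iteration 1: lo = 1, right = 4, result = 21
After iteration 2: lo = 2, right = 3, result = 42
After iteration 3: lo = 3, right = 2, result = 68
Loop ends.

Final answer: 68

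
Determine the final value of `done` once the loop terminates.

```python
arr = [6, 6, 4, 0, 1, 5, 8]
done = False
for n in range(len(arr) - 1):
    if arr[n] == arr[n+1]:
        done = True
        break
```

Let's trace through this code step by step.

Initialize: arr = [6, 6, 4, 0, 1, 5, 8]
Initialize: done = False
Entering loop: for n in range(len(arr) - 1):
After iteration 1: n = 0, done = True
Loop ends.

Final answer: True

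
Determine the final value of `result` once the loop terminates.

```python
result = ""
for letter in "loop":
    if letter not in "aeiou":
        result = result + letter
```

Let's trace through this code step by step.

Initialize: result = ''
Entering loop: for letter in "loop":
After iteration 1: letter = 'l', result = 'l'
After iteration 2: letter = 'o', result = 'l'
After iteration 3: letter = 'o', result = 'l'
After iteration 4: letter = 'p', result = 'lp'
Loop ends.

Final answer: 'lp'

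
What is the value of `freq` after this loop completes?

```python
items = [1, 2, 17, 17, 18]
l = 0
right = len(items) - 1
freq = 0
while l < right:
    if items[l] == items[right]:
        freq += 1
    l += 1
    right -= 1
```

Let's trace through this code step by step.

Initialize: items = [1, 2, 17, 17, 18]
Initialize: l = 0
Initialize: right = 4
Initialize: freq = 0
Entering loop: while l < right:
After iteration 1: l = 1, right = 3, freq = 0
After iteration 2: l = 2, right = 2, freq = 0
Loop ends.

Final answer: 0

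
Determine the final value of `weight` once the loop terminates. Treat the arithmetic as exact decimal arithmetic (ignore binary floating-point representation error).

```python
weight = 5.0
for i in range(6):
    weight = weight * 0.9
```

Let's trace through this code step by step.

Initialize: weight = 5.0
Entering loop: for i in range(6):
After iteration 1: i = 0, weight = 4.5
After iteration 2: i = 1, weight = 4.05
After iteration 3: i = 2, weight = 3.645
After iteration 4: i = 3, weight = 3.2805
After iteration 5: i = 4, weight = 2.95245
After iteration 6: i = 5, weight = 2.657205
Loop ends.

Final answer: 2.657205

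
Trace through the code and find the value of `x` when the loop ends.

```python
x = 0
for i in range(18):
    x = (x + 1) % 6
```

Let's trace through this code step by step.

Initialize: x = 0
Entering loop: for i in range(18):
After iteration 1: i = 0, x = 1
After iteration 2: i = 1, x = 2
After iteration 3: i = 2, x = 3
After iteration 4: i = 3, x = 4
After iteration 5: i = 4, x = 5
After iteration 6: i = 5, x = 0
After iteration 7: i = 6, x = 1
After iteration 8: i = 7, x = 2
After iteration 9: i = 8, x = 3
After iteration 10: i = 9, x = 4
After iteration 11: i = 10, x = 5
After iteration 12: i = 11, x = 0
After iteration 13: i = 12, x = 1
After iteration 14: i = 13, x = 2
After iteration 15: i = 14, x = 3
After iteration 16: i = 15, x = 4
After iteration 17: i = 16, x = 5
After iteration 18: i = 17, x = 0
Loop ends.

Final answer: 0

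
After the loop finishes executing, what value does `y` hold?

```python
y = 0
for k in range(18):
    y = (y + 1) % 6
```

Let's trace through this code step by step.

Initialize: y = 0
Entering loop: for k in range(18):
After iteration 1: k = 0, y = 1
After iteration 2: k = 1, y = 2
After iteration 3: k = 2, y = 3
After iteration 4: k = 3, y = 4
After iteration 5: k = 4, y = 5
After iteration 6: k = 5, y = 0
After iteration 7: k = 6, y = 1
After iteration 8: k = 7, y = 2
After iteration 9: k = 8, y = 3
After iteration 10: k = 9, y = 4
After iteration 11: k = 10, y = 5
After iteration 12: k = 11, y = 0
After iteration 13: k = 12, y = 1
After iteration 14: k = 13, y = 2
After iteration 15: k = 14, y = 3
After iteration 16: k = 15, y = 4
After iteration 17: k = 16, y = 5
After iteration 18: k = 17, y = 0
Loop ends.

Final answer: 0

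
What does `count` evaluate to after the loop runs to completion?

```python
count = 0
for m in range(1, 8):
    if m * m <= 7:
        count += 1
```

Let's trace through this code step by step.

Initialize: count = 0
Entering loop: for m in range(1, 8):
After iteration 1: m = 1, count = 1
After iteration 2: m = 2, count = 2
After iteration 3: m = 3, count = 2
After iteration 4: m = 4, count = 2
After iteration 5: m = 5, count = 2
After iteration 6: m = 6, count = 2
After iteration 7: m = 7, count = 2
Loop ends.

Final answer: 2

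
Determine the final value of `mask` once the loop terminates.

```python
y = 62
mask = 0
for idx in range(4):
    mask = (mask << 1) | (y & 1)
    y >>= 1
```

Let's trace through this code step by step.

Initialize: y = 62
Initialize: mask = 0
Entering loop: for idx in range(4):
After iteration 1: idx = 0, y = 31, mask = 0
After iteration 2: idx = 1, y = 15, mask = 1
After iteration 3: idx = 2, y = 7, mask = 3
After iteration 4: idx = 3, y = 3, mask = 7
Loop ends.

Final answer: 7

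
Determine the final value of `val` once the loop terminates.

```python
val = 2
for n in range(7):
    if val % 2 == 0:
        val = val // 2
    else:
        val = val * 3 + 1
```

Let's trace through this code step by step.

Initialize: val = 2
Entering loop: for n in range(7):
After iteration 1: n = 0, val = 1
After iteration 2: n = 1, val = 4
After iteration 3: n = 2, val = 2
After iteration 4: n = 3, val = 1
After iteration 5: n = 4, val = 4
After iteration 6: n = 5, val = 2
After iteration 7: n = 6, val = 1
Loop ends.

Final answer: 1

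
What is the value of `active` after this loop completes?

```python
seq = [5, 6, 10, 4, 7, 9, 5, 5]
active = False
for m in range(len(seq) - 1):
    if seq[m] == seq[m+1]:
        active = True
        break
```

Let's trace through this code step by step.

Initialize: seq = [5, 6, 10, 4, 7, 9, 5, 5]
Initialize: active = False
Entering loop: for m in range(len(seq) - 1):
After iteration 1: m = 0, active = False
After iteration 2: m = 1, active = False
After iteration 3: m = 2, active = False
After iteration 4: m = 3, active = False
After iteration 5: m = 4, active = False
After iteration 6: m = 5, active = False
After iteration 7: m = 6, active = True
Loop ends.

Final answer: True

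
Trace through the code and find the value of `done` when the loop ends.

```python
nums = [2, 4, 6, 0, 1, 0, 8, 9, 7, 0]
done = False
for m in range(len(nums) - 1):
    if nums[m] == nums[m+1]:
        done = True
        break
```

Let's trace through this code step by step.

Initialize: nums = [2, 4, 6, 0, 1, 0, 8, 9, 7, 0]
Initialize: done = False
Entering loop: for m in range(len(nums) - 1):
After iteration 1: m = 0, done = False
After iteration 2: m = 1, done = False
After iteration 3: m = 2, done = False
After iteration 4: m = 3, done = False
After iteration 5: m = 4, done = False
After iteration 6: m = 5, done = False
After iteration 7: m = 6, done = False
After iteration 8: m = 7, done = False
After iteration 9: m = 8, done = False
Loop ends.

Final answer: False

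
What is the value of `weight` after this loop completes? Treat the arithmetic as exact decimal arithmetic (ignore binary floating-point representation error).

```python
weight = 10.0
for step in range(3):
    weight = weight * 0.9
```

Let's trace through this code step by step.

Initialize: weight = 10.0
Entering loop: for step in range(3):
After iteration 1: step = 0, weight = 9.0
After iteration 2: step = 1, weight = 8.1
After iteration 3: step = 2, weight = 7.29
Loop ends.

Final answer: 7.29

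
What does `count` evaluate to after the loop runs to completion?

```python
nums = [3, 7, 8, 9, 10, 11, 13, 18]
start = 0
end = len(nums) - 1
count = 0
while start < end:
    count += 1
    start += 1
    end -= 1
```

Let's trace through this code step by step.

Initialize: nums = [3, 7, 8, 9, 10, 11, 13, 18]
Initialize: start = 0
Initialize: end = 7
Initialize: count = 0
Entering loop: while start < end:
After iteration 1: start = 1, end = 6, count = 1
After iteration 2: start = 2, end = 5, count = 2
After iteration 3: start = 3, end = 4, count = 3
After iteration 4: start = 4, end = 3, count = 4
Loop ends.

Final answer: 4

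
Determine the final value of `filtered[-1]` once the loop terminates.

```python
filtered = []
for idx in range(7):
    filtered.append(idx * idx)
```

Let's trace through this code step by step.

Initialize: filtered = []
Entering loop: for idx in range(7):
After iteration 1: idx = 0, filtered = [0]
After iteration 2: idx = 1, filtered = [0, 1]
After iteration 3: idx = 2, filtered = [0, 1, 4]
After iteration 4: idx = 3, filtered = [0, 1, 4, 9]
After iteration 5: idx = 4, filtered = [0, 1, 4, 9, 16]
After iteration 6: idx = 5, filtered = [0, 1, 4, 9, 16, 25]
After iteration 7: idx = 6, filtered = [0, 1, 4, 9, 16, 25, 36]
Loop ends.
filtered[-1] = 36

Final answer: 36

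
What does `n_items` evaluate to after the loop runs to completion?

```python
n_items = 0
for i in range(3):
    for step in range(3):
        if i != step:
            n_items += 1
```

Let's trace through this code step by step.

Initialize: n_items = 0
Entering loop: for i in range(3):
After iteration 1: i = 0, n_items = 2
After iteration 2: i = 1, n_items = 4
After iteration 3: i = 2, n_items = 6
Loop ends.

Final answer: 6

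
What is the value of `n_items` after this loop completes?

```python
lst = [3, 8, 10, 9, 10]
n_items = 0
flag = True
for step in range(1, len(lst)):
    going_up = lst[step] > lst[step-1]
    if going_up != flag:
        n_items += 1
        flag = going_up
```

Let's trace through this code step by step.

Initialize: lst = [3, 8, 10, 9, 10]
Initialize: n_items = 0
Initialize: flag = True
Entering loop: for step in range(1, len(lst)):
After iteration 1: step = 1, n_items = 0, flag = True, going_up = True
After iteration 2: step = 2, n_items = 0, flag = True, going_up = True
After iteration 3: step = 3, n_items = 1, flag = False, going_up = False
After iteration 4: step = 4, n_items = 2, flag = True, going_up = True
Loop ends.

Final answer: 2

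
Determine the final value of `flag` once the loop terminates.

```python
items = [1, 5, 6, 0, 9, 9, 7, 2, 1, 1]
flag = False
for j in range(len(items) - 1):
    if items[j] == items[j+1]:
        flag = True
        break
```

Let's trace through this code step by step.

Initialize: items = [1, 5, 6, 0, 9, 9, 7, 2, 1, 1]
Initialize: flag = False
Entering loop: for j in range(len(items) - 1):
After iteration 1: j = 0, flag = False
After iteration 2: j = 1, flag = False
After iteration 3: j = 2, flag = False
After iteration 4: j = 3, flag = False
After iteration 5: j = 4, flag = True
Loop ends.

Final answer: True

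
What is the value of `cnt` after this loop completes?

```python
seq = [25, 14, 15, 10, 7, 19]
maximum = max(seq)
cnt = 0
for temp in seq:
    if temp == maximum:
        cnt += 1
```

Let's trace through this code step by step.

Initialize: seq = [25, 14, 15, 10, 7, 19]
Initialize: maximum = 25
Initialize: cnt = 0
Entering loop: for temp in seq:
After iteration 1: temp = 25, cnt = 1
After iteration 2: temp = 14, cnt = 1
After iteration 3: temp = 15, cnt = 1
After iteration 4: temp = 10, cnt = 1
After iteration 5: temp = 7, cnt = 1
After iteration 6: temp = 19, cnt = 1
Loop ends.

Final answer: 1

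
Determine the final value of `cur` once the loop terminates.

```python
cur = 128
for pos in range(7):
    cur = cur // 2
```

Let's trace through this code step by step.

Initialize: cur = 128
Entering loop: for pos in range(7):
After iteration 1: pos = 0, cur = 64
After iteration 2: pos = 1, cur = 32
After iteration 3: pos = 2, cur = 16
After iteration 4: pos = 3, cur = 8
After iteration 5: pos = 4, cur = 4
After iteration 6: pos = 5, cur = 2
After iteration 7: pos = 6, cur = 1
Loop ends.

Final answer: 1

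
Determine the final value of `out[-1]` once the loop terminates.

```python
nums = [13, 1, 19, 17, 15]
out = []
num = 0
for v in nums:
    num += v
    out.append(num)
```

Let's trace through this code step by step.

Initialize: nums = [13, 1, 19, 17, 15]
Initialize: out = []
Initialize: num = 0
Entering loop: for v in nums:
After iteration 1: v = 13, out = [13], num = 13
After iteration 2: v = 1, out = [13, 14], num = 14
After iteration 3: v = 19, out = [13, 14, 33], num = 33
After iteration 4: v = 17, out = [13, 14, 33, 50], num = 50
After iteration 5: v = 15, out = [13, 14, 33, 50, 65], num = 65
Loop ends.
out[-1] = 65

Final answer: 65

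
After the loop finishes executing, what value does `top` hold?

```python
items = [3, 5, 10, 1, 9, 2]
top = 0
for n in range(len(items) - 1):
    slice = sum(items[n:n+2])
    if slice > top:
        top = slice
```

Let's trace through this code step by step.

Initialize: items = [3, 5, 10, 1, 9, 2]
Initialize: top = 0
Entering loop: for n in range(len(items) - 1):
After iteration 1: n = 0, top = 8, slice = 8
After iteration 2: n = 1, top = 15, slice = 15
After iteration 3: n = 2, top = 15, slice = 11
After iteration 4: n = 3, top = 15, slice = 10
After iteration 5: n = 4, top = 15, slice = 11
Loop ends.

Final answer: 15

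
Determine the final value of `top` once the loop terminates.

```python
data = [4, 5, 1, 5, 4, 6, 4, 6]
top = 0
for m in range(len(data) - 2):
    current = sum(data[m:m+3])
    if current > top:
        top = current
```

Let's trace through this code step by step.

Initialize: data = [4, 5, 1, 5, 4, 6, 4, 6]
Initialize: top = 0
Entering loop: for m in range(len(data) - 2):
After iteration 1: m = 0, top = 10, current = 10
After iteration 2: m = 1, top = 11, current = 11
After iteration 3: m = 2, top = 11, current = 10
After iteration 4: m = 3, top = 15, current = 15
After iteration 5: m = 4, top = 15, current = 14
After iteration 6: m = 5, top = 16, current = 16
Loop ends.

Final answer: 16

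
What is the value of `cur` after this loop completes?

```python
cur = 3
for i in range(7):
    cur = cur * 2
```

Let's trace through this code step by step.

Initialize: cur = 3
Entering loop: for i in range(7):
After iteration 1: i = 0, cur = 6
After iteration 2: i = 1, cur = 12
After iteration 3: i = 2, cur = 24
After iteration 4: i = 3, cur = 48
After iteration 5: i = 4, cur = 96
After iteration 6: i = 5, cur = 192
After iteration 7: i = 6, cur = 384
Loop ends.

Final answer: 384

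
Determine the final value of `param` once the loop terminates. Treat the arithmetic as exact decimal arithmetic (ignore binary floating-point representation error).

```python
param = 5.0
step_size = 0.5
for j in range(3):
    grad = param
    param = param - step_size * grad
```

Let's trace through this code step by step.

Initialize: param = 5.0
Initialize: step_size = 0.5
Entering loop: for j in range(3):
After iteration 1: j = 0, param = 2.5, grad = 5.0
After iteration 2: j = 1, param = 1.25, grad = 2.5
After iteration 3: j = 2, param = 0.625, grad = 1.25
Loop ends.

Final answer: 0.625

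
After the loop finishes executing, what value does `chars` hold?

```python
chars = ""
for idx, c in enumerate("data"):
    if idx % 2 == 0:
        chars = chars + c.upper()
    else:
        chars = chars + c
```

Let's trace through this code step by step.

Initialize: chars = ''
Entering loop: for idx, c in enumerate("data"):
After iteration 1: idx = 0, c = 'd', chars = 'D'
After iteration 2: idx = 1, c = 'a', chars = 'Da'
After iteration 3: idx = 2, c = 't', chars = 'DaT'
After iteration 4: idx = 3, c = 'a', chars = 'DaTa'
Loop ends.

Final answer: 'DaTa'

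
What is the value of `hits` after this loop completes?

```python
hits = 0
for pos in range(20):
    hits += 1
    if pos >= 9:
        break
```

Let's trace through this code step by step.

Initialize: hits = 0
Entering loop: for pos in range(20):
After iteration 1: pos = 0, hits = 1
After iteration 2: pos = 1, hits = 2
After iteration 3: pos = 2, hits = 3
After iteration 4: pos = 3, hits = 4
After iteration 5: pos = 4, hits = 5
After iteration 6: pos = 5, hits = 6
After iteration 7: pos = 6, hits = 7
After iteration 8: pos = 7, hits = 8
After iteration 9: pos = 8, hits = 9
After iteration 10: pos = 9, hits = 10
Loop ends.

Final answer: 10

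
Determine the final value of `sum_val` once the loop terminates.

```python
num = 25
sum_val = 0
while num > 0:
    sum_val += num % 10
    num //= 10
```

Let's trace through this code step by step.

Initialize: num = 25
Initialize: sum_val = 0
Entering loop: while num > 0:
After iteration 1: num = 2, sum_val = 5
After iteration 2: num = 0, sum_val = 7
Loop ends.

Final answer: 7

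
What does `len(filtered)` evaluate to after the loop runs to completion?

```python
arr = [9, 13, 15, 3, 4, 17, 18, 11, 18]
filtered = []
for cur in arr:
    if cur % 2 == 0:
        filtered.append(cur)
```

Let's trace through this code step by step.

Initialize: arr = [9, 13, 15, 3, 4, 17, 18, 11, 18]
Initialize: filtered = []
Entering loop: for cur in arr:
After iteration 1: cur = 9, filtered = []
After iteration 2: cur = 13, filtered = []
After iteration 3: cur = 15, filtered = []
After iteration 4: cur = 3, filtered = []
After iteration 5: cur = 4, filtered = [4]
After iteration 6: cur = 17, filtered = [4]
After iteration 7: cur = 18, filtered = [4, 18]
After iteration 8: cur = 11, filtered = [4, 18]
After iteration 9: cur = 18, filtered = [4, 18, 18]
Loop ends.
len(filtered) = 3

Final answer: 3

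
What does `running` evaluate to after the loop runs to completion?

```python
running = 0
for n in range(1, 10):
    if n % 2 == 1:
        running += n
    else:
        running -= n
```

Let's trace through this code step by step.

Initialize: running = 0
Entering loop: for n in range(1, 10):
After iteration 1: n = 1, running = 1
After iteration 2: n = 2, running = -1
After iteration 3: n = 3, running = 2
After iteration 4: n = 4, running = -2
After iteration 5: n = 5, running = 3
After iteration 6: n = 6, running = -3
After iteration 7: n = 7, running = 4
After iteration 8: n = 8, running = -4
After iteration 9: n = 9, running = 5
Loop ends.

Final answer: 5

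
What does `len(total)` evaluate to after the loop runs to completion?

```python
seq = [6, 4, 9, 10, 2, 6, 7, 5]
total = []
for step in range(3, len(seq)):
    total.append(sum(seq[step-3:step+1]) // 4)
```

Let's trace through this code step by step.

Initialize: seq = [6, 4, 9, 10, 2, 6, 7, 5]
Initialize: total = []
Entering loop: for step in range(3, len(seq)):
After iteration 1: step = 3, total = [7]
After iteration 2: step = 4, total = [7, 6]
After iteration 3: step = 5, total = [7, 6, 6]
After iteration 4: step = 6, total = [7, 6, 6, 6]
After iteration 5: step = 7, total = [7, 6, 6, 6, 5]
Loop ends.
len(total) = 5

Final answer: 5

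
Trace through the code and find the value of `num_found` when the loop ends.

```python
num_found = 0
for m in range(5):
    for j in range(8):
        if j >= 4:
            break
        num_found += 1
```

Let's trace through this code step by step.

Initialize: num_found = 0
Entering loop: for m in range(5):
After iteration 1: m = 0, num_found = 4
After iteration 2: m = 1, num_found = 8
After iteration 3: m = 2, num_found = 12
After iteration 4: m = 3, num_found = 16
After iteration 5: m = 4, num_found = 20
Loop ends.

Final answer: 20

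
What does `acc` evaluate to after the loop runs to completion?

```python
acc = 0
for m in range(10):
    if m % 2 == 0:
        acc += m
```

Let's trace through this code step by step.

Initialize: acc = 0
Entering loop: for m in range(10):
After iteration 1: m = 0, acc = 0
After iteration 2: m = 1, acc = 0
After iteration 3: m = 2, acc = 2
After iteration 4: m = 3, acc = 2
After iteration 5: m = 4, acc = 6
After iteration 6: m = 5, acc = 6
After iteration 7: m = 6, acc = 12
After iteration 8: m = 7, acc = 12
After iteration 9: m = 8, acc = 20
After iteration 10: m = 9, acc = 20
Loop ends.

Final answer: 20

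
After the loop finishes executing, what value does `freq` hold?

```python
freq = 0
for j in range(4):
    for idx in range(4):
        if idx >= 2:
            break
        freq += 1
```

Let's trace through this code step by step.

Initialize: freq = 0
Entering loop: for j in range(4):
After iteration 1: j = 0, freq = 2
After iteration 2: j = 1, freq = 4
After iteration 3: j = 2, freq = 6
After iteration 4: j = 3, freq = 8
Loop ends.

Final answer: 8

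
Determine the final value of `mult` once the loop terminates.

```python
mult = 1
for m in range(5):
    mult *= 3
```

Let's trace through this code step by step.

Initialize: mult = 1
Entering loop: for m in range(5):
After iteration 1: m = 0, mult = 3
After iteration 2: m = 1, mult = 9
After iteration 3: m = 2, mult = 27
After iteration 4: m = 3, mult = 81
After iteration 5: m = 4, mult = 243
Loop ends.

Final answer: 243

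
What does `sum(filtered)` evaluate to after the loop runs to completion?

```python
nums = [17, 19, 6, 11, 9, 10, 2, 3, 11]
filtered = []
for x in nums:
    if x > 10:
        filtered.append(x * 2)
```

Let's trace through this code step by step.

Initialize: nums = [17, 19, 6, 11, 9, 10, 2, 3, 11]
Initialize: filtered = []
Entering loop: for x in nums:
After iteration 1: x = 17, filtered = [34]
After iteration 2: x = 19, filtered = [34, 38]
After iteration 3: x = 6, filtered = [34, 38]
After iteration 4: x = 11, filtered = [34, 38, 22]
After iteration 5: x = 9, filtered = [34, 38, 22]
After iteration 6: x = 10, filtered = [34, 38, 22]
After iteration 7: x = 2, filtered = [34, 38, 22]
After iteration 8: x = 3, filtered = [34, 38, 22]
After iteration 9: x = 11, filtered = [34, 38, 22, 22]
Loop ends.
sum(filtered) = 116

Final answer: 116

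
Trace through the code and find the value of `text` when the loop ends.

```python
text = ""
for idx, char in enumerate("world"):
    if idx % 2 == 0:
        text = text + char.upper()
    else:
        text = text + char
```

Let's trace through this code step by step.

Initialize: text = ''
Entering loop: for idx, char in enumerate("world"):
After iteration 1: idx = 0, char = 'w', text = 'W'
After iteration 2: idx = 1, char = 'o', text = 'Wo'
After iteration 3: idx = 2, char = 'r', text = 'WoR'
After iteration 4: idx = 3, char = 'l', text = 'WoRl'
After iteration 5: idx = 4, char = 'd', text = 'WoRlD'
Loop ends.

Final answer: 'WoRlD'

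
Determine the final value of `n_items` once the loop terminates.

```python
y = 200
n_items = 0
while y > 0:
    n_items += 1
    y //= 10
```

Let's trace through this code step by step.

Initialize: y = 200
Initialize: n_items = 0
Entering loop: while y > 0:
After iteration 1: y = 20, n_items = 1
After iteration 2: y = 2, n_items = 2
After iteration 3: y = 0, n_items = 3
Loop ends.

Final answer: 3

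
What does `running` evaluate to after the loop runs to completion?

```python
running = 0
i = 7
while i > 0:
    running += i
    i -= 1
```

Let's trace through this code step by step.

Initialize: running = 0
Initialize: i = 7
Entering loop: while i > 0:
After iteration 1: running = 7, i = 6
After iteration 2: running = 13, i = 5
After iteration 3: running = 18, i = 4
After iteration 4: running = 22, i = 3
After iteration 5: running = 25, i = 2
After iteration 6: running = 27, i = 1
After iteration 7: running = 28, i = 0
Loop ends.

Final answer: 28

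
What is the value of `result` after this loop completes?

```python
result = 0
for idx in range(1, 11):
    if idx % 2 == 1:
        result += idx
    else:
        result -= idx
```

Let's trace through this code step by step.

Initialize: result = 0
Entering loop: for idx in range(1, 11):
After iteration 1: idx = 1, result = 1
After iteration 2: idx = 2, result = -1
After iteration 3: idx = 3, result = 2
After iteration 4: idx = 4, result = -2
After iteration 5: idx = 5, result = 3
After iteration 6: idx = 6, result = -3
After iteration 7: idx = 7, result = 4
After iteration 8: idx = 8, result = -4
After iteration 9: idx = 9, result = 5
After iteration 10: idx = 10, result = -5
Loop ends.

Final answer: -5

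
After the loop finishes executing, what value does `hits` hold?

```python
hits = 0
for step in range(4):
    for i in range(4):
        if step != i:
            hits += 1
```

Let's trace through this code step by step.

Initialize: hits = 0
Entering loop: for step in range(4):
After iteration 1: step = 0, hits = 3
After iteration 2: step = 1, hits = 6
After iteration 3: step = 2, hits = 9
After iteration 4: step = 3, hits = 12
Loop ends.

Final answer: 12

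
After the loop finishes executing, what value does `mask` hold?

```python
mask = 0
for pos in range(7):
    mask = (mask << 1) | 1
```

Let's trace through this code step by step.

Initialize: mask = 0
Entering loop: for pos in range(7):
After iteration 1: pos = 0, mask = 1
After iteration 2: pos = 1, mask = 3
After iteration 3: pos = 2, mask = 7
After iteration 4: pos = 3, mask = 15
After iteration 5: pos = 4, mask = 31
After iteration 6: pos = 5, mask = 63
After iteration 7: pos = 6, mask = 127
Loop ends.

Final answer: 127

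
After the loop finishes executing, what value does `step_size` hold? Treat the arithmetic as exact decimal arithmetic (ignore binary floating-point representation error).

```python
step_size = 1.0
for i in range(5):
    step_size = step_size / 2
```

Let's trace through this code step by step.

Initialize: step_size = 1.0
Entering loop: for i in range(5):
After iteration 1: i = 0, step_size = 0.5
After iteration 2: i = 1, step_size = 0.25
After iteration 3: i = 2, step_size = 0.125
After iteration 4: i = 3, step_size = 0.0625
After iteration 5: i = 4, step_size = 0.03125
Loop ends.

Final answer: 0.03125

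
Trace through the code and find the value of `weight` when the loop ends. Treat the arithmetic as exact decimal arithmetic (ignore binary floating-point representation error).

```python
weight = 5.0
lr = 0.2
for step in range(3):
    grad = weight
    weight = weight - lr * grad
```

Let's trace through this code step by step.

Initialize: weight = 5.0
Initialize: lr = 0.2
Entering loop: for step in range(3):
After iteration 1: step = 0, weight = 4.0, grad = 5.0
After iteration 2: step = 1, weight = 3.2, grad = 4.0
After iteration 3: step = 2, weight = 2.56, grad = 3.2
Loop ends.

Final answer: 2.56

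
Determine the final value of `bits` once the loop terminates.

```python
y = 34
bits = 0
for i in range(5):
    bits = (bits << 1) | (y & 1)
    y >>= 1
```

Let's trace through this code step by step.

Initialize: y = 34
Initialize: bits = 0
Entering loop: for i in range(5):
After iteration 1: i = 0, y = 17, bits = 0
After iteration 2: i = 1, y = 8, bits = 1
After iteration 3: i = 2, y = 4, bits = 2
After iteration 4: i = 3, y = 2, bits = 4
After iteration 5: i = 4, y = 1, bits = 8
Loop ends.

Final answer: 8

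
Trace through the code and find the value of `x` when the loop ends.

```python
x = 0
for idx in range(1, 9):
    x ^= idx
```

Let's trace through this code step by step.

Initialize: x = 0
Entering loop: for idx in range(1, 9):
After iteration 1: idx = 1, x = 1
After iteration 2: idx = 2, x = 3
After iteration 3: idx = 3, x = 0
After iteration 4: idx = 4, x = 4
After iteration 5: idx = 5, x = 1
After iteration 6: idx = 6, x = 7
After iteration 7: idx = 7, x = 0
After iteration 8: idx = 8, x = 8
Loop ends.

Final answer: 8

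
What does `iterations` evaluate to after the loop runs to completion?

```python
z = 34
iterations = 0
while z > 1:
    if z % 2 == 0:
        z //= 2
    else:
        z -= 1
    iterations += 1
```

Let's trace through this code step by step.

Initialize: z = 34
Initialize: iterations = 0
Entering loop: while z > 1:
After iteration 1: z = 17, iterations = 1
After iteration 2: z = 16, iterations = 2
After iteration 3: z = 8, iterations = 3
After iteration 4: z = 4, iterations = 4
After iteration 5: z = 2, iterations = 5
After iteration 6: z = 1, iterations = 6
Loop ends.

Final answer: 6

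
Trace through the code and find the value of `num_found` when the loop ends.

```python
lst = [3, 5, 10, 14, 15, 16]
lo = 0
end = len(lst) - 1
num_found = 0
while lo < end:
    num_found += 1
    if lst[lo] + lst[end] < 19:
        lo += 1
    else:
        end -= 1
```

Let's trace through this code step by step.

Initialize: lst = [3, 5, 10, 14, 15, 16]
Initialize: lo = 0
Initialize: end = 5
Initialize: num_found = 0
Entering loop: while lo < end:
After iteration 1: lo = 0, end = 4, num_found = 1
After iteration 2: lo = 1, end = 4, num_found = 2
After iteration 3: lo = 1, end = 3, num_found = 3
After iteration 4: lo = 1, end = 2, num_found = 4
After iteration 5: lo = 2, end = 2, num_found = 5
Loop ends.

Final answer: 5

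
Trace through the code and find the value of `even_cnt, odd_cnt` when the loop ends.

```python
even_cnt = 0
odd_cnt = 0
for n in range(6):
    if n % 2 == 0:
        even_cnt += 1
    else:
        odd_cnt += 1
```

Let's trace through this code step by step.

Initialize: even_cnt = 0
Initialize: odd_cnt = 0
Entering loop: for n in range(6):
After iteration 1: n = 0, even_cnt = 1, odd_cnt = 0
After iteration 2: n = 1, even_cnt = 1, odd_cnt = 1
After iteration 3: n = 2, even_cnt = 2, odd_cnt = 1
After iteration 4: n = 3, even_cnt = 2, odd_cnt = 2
After iteration 5: n = 4, even_cnt = 3, odd_cnt = 2
After iteration 6: n = 5, even_cnt = 3, odd_cnt = 3
Loop ends.

Final answer: 3, 3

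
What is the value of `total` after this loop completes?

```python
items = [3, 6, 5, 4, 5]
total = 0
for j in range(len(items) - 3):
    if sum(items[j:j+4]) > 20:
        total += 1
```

Let's trace through this code step by step.

Initialize: items = [3, 6, 5, 4, 5]
Initialize: total = 0
Entering loop: for j in range(len(items) - 3):
After iteration 1: j = 0, total = 0
After iteration 2: j = 1, total = 0
Loop ends.

Final answer: 0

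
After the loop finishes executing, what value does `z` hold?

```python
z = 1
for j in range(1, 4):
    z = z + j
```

Let's trace through this code step by step.

Initialize: z = 1
Entering loop: for j in range(1, 4):
After iteration 1: j = 1, z = 2
After iteration 2: j = 2, z = 4
After iteration 3: j = 3, z = 7
Loop ends.

Final answer: 7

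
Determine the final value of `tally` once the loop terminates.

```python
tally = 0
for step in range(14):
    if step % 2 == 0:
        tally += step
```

Let's trace through this code step by step.

Initialize: tally = 0
Entering loop: for step in range(14):
After iteration 1: step = 0, tally = 0
After iteration 2: step = 1, tally = 0
After iteration 3: step = 2, tally = 2
After iteration 4: step = 3, tally = 2
After iteration 5: step = 4, tally = 6
After iteration 6: step = 5, tally = 6
After iteration 7: step = 6, tally = 12
After iteration 8: step = 7, tally = 12
After iteration 9: step = 8, tally = 20
After iteration 10: step = 9, tally = 20
After iteration 11: step = 10, tally = 30
After iteration 12: step = 11, tally = 30
After iteration 13: step = 12, tally = 42
After iteration 14: step = 13, tally = 42
Loop ends.

Final answer: 42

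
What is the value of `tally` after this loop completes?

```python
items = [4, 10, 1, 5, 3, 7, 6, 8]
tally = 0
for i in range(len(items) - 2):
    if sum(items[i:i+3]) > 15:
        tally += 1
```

Let's trace through this code step by step.

Initialize: items = [4, 10, 1, 5, 3, 7, 6, 8]
Initialize: tally = 0
Entering loop: for i in range(len(items) - 2):
After iteration 1: i = 0, tally = 0
After iteration 2: i = 1, tally = 1
After iteration 3: i = 2, tally = 1
After iteration 4: i = 3, tally = 1
After iteration 5: i = 4, tally = 2
After iteration 6: i = 5, tally = 3
Loop ends.

Final answer: 3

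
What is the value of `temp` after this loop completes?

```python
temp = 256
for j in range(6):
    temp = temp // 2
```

Let's trace through this code step by step.

Initialize: temp = 256
Entering loop: for j in range(6):
After iteration 1: j = 0, temp = 128
After iteration 2: j = 1, temp = 64
After iteration 3: j = 2, temp = 32
After iteration 4: j = 3, temp = 16
After iteration 5: j = 4, temp = 8
After iteration 6: j = 5, temp = 4
Loop ends.

Final answer: 4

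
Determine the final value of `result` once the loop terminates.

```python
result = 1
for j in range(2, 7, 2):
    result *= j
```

Let's trace through this code step by step.

Initialize: result = 1
Entering loop: for j in range(2, 7, 2):
After iteration 1: j = 2, result = 2
After iteration 2: j = 4, result = 8
After iteration 3: j = 6, result = 48
Loop ends.

Final answer: 48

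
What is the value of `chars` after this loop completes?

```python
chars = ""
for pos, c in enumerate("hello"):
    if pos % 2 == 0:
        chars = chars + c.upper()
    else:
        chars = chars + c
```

Let's trace through this code step by step.

Initialize: chars = ''
Entering loop: for pos, c in enumerate("hello"):
After iteration 1: pos = 0, c = 'h', chars = 'H'
After iteration 2: pos = 1, c = 'e', chars = 'He'
After iteration 3: pos = 2, c = 'l', chars = 'HeL'
After iteration 4: pos = 3, c = 'l', chars = 'HeLl'
After iteration 5: pos = 4, c = 'o', chars = 'HeLlO'
Loop ends.

Final answer: 'HeLlO'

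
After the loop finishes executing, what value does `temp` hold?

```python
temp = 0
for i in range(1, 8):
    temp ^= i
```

Let's trace through this code step by step.

Initialize: temp = 0
Entering loop: for i in range(1, 8):
After iteration 1: i = 1, temp = 1
After iteration 2: i = 2, temp = 3
After iteration 3: i = 3, temp = 0
After iteration 4: i = 4, temp = 4
After iteration 5: i = 5, temp = 1
After iteration 6: i = 6, temp = 7
After iteration 7: i = 7, temp = 0
Loop ends.

Final answer: 0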